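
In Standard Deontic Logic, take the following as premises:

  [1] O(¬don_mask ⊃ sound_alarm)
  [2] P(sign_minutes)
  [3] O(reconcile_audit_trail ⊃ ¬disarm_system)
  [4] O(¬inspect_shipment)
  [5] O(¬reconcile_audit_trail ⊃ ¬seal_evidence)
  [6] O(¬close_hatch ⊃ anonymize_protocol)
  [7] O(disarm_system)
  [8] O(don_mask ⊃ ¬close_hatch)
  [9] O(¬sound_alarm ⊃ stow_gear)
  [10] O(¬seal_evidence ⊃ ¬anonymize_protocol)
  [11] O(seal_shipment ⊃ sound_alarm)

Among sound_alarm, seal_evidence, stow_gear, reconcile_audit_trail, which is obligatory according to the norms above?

sound_alarm

From premise 7 we have O(disarm_system).
The contrapositive of premise 3 (O(reconcile_audit_trail ⊃ ¬disarm_system)) is O(disarm_system ⊃ ¬reconcile_audit_trail), and O(disarm_system) is already established, so O(¬reconcile_audit_trail).
Applying K to premise 5 (O(¬reconcile_audit_trail ⊃ ¬seal_evidence)) and O(¬reconcile_audit_trail) yields O(¬seal_evidence).
Applying K to premise 10 (O(¬seal_evidence ⊃ ¬anonymize_protocol)) and O(¬seal_evidence) yields O(¬anonymize_protocol).
The contrapositive of premise 6 (O(¬close_hatch ⊃ anonymize_protocol)) is O(¬anonymize_protocol ⊃ close_hatch), and O(¬anonymize_protocol) is already established, so O(close_hatch).
Premise 8 is O(don_mask ⊃ ¬close_hatch); contrapositively O(close_hatch ⊃ ¬don_mask). Since O(close_hatch) holds, K gives O(¬don_mask).
From O(¬don_mask) and premise 1, O(¬don_mask ⊃ sound_alarm), we obtain O(sound_alarm).
So O(sound_alarm) holds — sound_alarm is obligatory. None of the other listed options is made obligatory by any chain of premises.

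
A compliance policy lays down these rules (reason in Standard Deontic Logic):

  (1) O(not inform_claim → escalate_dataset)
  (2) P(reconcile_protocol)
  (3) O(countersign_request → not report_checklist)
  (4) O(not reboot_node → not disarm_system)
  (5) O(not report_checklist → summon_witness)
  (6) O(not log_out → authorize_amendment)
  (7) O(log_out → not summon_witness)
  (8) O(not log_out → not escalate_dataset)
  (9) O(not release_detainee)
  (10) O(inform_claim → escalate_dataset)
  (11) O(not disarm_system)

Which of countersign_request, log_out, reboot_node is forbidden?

countersign_request

Premises 1 and 10 cover both cases: O(not inform_claim → escalate_dataset) and O(inform_claim → escalate_dataset). Since not inform_claim ∨ inform_claim is a tautology, O(escalate_dataset) follows.
The contrapositive of premise 8 (O(not log_out → not escalate_dataset)) is O(escalate_dataset → log_out), and O(escalate_dataset) is already established, so O(log_out).
Premise 7 is O(log_out → not summon_witness); since O(log_out), deontic closure gives O(not summon_witness).
The contrapositive of premise 5 (O(not report_checklist → summon_witness)) is O(not summon_witness → report_checklist), and O(not summon_witness) is already established, so O(report_checklist).
Premise 3, O(countersign_request → not report_checklist), contraposes to O(report_checklist → not countersign_request); with O(report_checklist) we get O(not countersign_request).
So O(not countersign_request) holds, i.e. countersign_request is forbidden. None of the other listed options is forbidden under the premises.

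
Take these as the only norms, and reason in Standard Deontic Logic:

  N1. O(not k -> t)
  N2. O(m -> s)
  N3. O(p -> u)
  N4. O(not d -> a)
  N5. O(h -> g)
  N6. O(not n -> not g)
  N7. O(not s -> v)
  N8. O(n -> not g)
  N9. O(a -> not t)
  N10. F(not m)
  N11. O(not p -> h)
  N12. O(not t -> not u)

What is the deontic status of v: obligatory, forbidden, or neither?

Premise 7 is O(not s -> v), but O(not s) is not derivable from the premises, so it does not yield O(v).
No premise or chain of K-axiom applications forces O(v), and none forces O(not v). So v is neither obligatory nor forbidden under these norms.

Neither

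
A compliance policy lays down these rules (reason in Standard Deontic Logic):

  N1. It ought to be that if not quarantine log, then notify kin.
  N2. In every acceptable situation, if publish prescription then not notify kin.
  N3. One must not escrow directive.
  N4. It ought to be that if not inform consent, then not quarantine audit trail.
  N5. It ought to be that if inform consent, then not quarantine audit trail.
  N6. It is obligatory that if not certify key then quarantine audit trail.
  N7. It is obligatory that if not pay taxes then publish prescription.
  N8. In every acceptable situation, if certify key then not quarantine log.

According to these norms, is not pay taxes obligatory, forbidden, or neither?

Forbidden

Premises 4 and 5 cover both cases: O(¬inform_consent → ¬quarantine_audit_trail) and O(inform_consent → ¬quarantine_audit_trail). Since ¬inform_consent ∨ inform_consent is a tautology, O(¬quarantine_audit_trail) follows.
Premise 6, O(¬certify_key → quarantine_audit_trail), contraposes to O(¬quarantine_audit_trail → certify_key); with O(¬quarantine_audit_trail) we get O(certify_key).
From O(certify_key) and premise 8, O(certify_key → ¬quarantine_log), we obtain O(¬quarantine_log).
Premise 1 is O(¬quarantine_log → notify_kin); since O(¬quarantine_log), deontic closure gives O(notify_kin).
Premise 2, O(publish_prescription → ¬notify_kin), contraposes to O(notify_kin → ¬publish_prescription); with O(notify_kin) we get O(¬publish_prescription).
Premise 7, O(¬pay_taxes → publish_prescription), contraposes to O(¬publish_prescription → pay_taxes); with O(¬publish_prescription) we get O(pay_taxes).
Premise 3 does not contribute to this derivation.
Thus O(pay_taxes), which is F(¬pay_taxes): ¬pay_taxes is forbidden.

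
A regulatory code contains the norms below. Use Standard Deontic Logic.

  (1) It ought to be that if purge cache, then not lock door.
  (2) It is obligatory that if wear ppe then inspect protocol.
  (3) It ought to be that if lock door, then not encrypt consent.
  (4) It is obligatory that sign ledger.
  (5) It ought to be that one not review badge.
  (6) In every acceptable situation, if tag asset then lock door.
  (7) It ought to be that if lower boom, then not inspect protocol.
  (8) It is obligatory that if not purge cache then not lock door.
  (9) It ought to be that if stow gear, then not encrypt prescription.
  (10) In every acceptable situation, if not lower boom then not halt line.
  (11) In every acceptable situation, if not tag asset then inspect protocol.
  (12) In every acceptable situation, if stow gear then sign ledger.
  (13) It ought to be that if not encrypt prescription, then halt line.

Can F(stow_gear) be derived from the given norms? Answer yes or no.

Yes

Premises 8 and 1 are O(¬purge_cache → ¬lock_door) and O(purge_cache → ¬lock_door); every ideal world satisfies ¬purge_cache or purge_cache, so in either case ¬lock_door holds — hence O(¬lock_door).
Premise 6 is O(tag_asset → lock_door); contrapositively O(¬lock_door → ¬tag_asset). Since O(¬lock_door) holds, K gives O(¬tag_asset).
From O(¬tag_asset) and premise 11, O(¬tag_asset → inspect_protocol), we obtain O(inspect_protocol).
Premise 7, O(lower_boom → ¬inspect_protocol), contraposes to O(inspect_protocol → ¬lower_boom); with O(inspect_protocol) we get O(¬lower_boom).
From O(¬lower_boom) and premise 10, O(¬lower_boom → ¬halt_line), we obtain O(¬halt_line).
The contrapositive of premise 13 (O(¬encrypt_prescription → halt_line)) is O(¬halt_line → encrypt_prescription), and O(¬halt_line) is already established, so O(encrypt_prescription).
The contrapositive of premise 9 (O(stow_gear → ¬encrypt_prescription)) is O(encrypt_prescription → ¬stow_gear), and O(encrypt_prescription) is already established, so O(¬stow_gear).
Premises 2, 3, 4, 5, 12 do not contribute to this derivation.
So O(¬stow_gear) holds, i.e. F(stow_gear). The claim follows.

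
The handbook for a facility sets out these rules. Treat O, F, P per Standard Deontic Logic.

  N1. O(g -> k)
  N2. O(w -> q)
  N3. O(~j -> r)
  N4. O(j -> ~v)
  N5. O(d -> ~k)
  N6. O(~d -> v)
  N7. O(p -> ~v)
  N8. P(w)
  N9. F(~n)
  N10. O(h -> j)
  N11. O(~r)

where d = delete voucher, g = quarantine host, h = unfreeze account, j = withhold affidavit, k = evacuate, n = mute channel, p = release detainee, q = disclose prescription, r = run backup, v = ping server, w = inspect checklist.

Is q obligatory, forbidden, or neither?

Premise 2 is O(w -> q), but O(w) is not derivable from the premises (the permission P(w) asserts only ~O(~w), not O(w)), so it does not yield O(q).
No premise or chain of K-axiom applications forces O(q), and none forces O(~q). So q is neither obligatory nor forbidden under these norms.

Neither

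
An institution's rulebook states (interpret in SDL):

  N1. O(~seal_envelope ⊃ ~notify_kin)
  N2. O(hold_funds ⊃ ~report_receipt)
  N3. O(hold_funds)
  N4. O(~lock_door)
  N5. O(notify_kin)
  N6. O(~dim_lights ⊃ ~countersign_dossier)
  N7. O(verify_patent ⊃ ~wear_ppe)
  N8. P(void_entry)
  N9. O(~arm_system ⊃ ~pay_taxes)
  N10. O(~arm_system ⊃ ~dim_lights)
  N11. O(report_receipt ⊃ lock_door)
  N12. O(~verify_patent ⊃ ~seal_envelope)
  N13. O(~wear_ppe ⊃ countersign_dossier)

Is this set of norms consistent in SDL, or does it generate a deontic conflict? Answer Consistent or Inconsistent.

Premise 11 is O(report_receipt ⊃ lock_door), but O(report_receipt) is not derivable from the premises, so it does not yield O(lock_door).
So O(lock_door) is not derivable, and the apparent clash with O(~lock_door) does not arise.
A world satisfying every obligation exists (e.g. arm_system=true, countersign_dossier=true, dim_lights=true, hold_funds=true, lock_door=false, notify_kin=true, pay_taxes=false, report_receipt=false, seal_envelope=true, verify_patent=true, void_entry=false, wear_ppe=false); no atom is both obligatory and forbidden, so the set is consistent.

Consistent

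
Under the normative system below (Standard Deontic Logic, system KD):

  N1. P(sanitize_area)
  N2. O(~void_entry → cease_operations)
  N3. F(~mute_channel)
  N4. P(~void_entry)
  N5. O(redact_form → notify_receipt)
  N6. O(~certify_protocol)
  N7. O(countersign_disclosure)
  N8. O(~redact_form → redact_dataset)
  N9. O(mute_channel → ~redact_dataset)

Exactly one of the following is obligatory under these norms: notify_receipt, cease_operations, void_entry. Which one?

Premise 3 is F(~mute_channel), i.e. O(mute_channel).
Applying K to premise 9 (O(mute_channel → ~redact_dataset)) and O(mute_channel) yields O(~redact_dataset).
Premise 8 is O(~redact_form → redact_dataset); contrapositively O(~redact_dataset → redact_form). Since O(~redact_dataset) holds, K gives O(redact_form).
With premise 5, O(redact_form → notify_receipt), the K-axiom yields O(notify_receipt).
So O(notify_receipt) holds — notify_receipt is obligatory. None of the other listed options is made obligatory by any chain of premises.

notify_receipt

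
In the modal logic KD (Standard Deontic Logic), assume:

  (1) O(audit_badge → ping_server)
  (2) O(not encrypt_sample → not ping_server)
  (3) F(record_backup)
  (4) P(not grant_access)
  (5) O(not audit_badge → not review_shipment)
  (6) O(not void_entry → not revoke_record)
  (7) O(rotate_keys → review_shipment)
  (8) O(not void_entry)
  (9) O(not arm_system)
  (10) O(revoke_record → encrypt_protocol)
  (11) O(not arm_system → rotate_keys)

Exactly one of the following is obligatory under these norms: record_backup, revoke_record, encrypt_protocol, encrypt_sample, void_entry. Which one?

From premise 9 we have O(not arm_system).
Applying K to premise 11 (O(not arm_system → rotate_keys)) and O(not arm_system) yields O(rotate_keys).
With premise 7, O(rotate_keys → review_shipment), the K-axiom yields O(review_shipment).
Premise 5 is O(not audit_badge → not review_shipment); contrapositively O(review_shipment → audit_badge). Since O(review_shipment) holds, K gives O(audit_badge).
Applying K to premise 1 (O(audit_badge → ping_server)) and O(audit_badge) yields O(ping_server).
Premise 2 is O(not encrypt_sample → not ping_server); contrapositively O(ping_server → encrypt_sample). Since O(ping_server) holds, K gives O(encrypt_sample).
So O(encrypt_sample) holds — encrypt_sample is obligatory. None of the other listed options is made obligatory by any chain of premises.

encrypt_sample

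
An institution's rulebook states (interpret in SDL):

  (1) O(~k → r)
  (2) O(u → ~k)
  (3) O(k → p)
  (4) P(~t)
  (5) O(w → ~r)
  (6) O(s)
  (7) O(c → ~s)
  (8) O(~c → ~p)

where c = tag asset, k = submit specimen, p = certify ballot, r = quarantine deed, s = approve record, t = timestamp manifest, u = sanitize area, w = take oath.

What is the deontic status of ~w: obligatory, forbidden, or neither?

Obligatory

Premise 6 gives O(s).
Premise 7 is O(c → ~s); contrapositively O(s → ~c). Since O(s) holds, K gives O(~c).
From O(~c) and premise 8, O(~c → ~p), we obtain O(~p).
The contrapositive of premise 3 (O(k → p)) is O(~p → ~k), and O(~p) is already established, so O(~k).
From O(~k) and premise 1, O(~k → r), we obtain O(r).
Premise 5 is O(w → ~r); contrapositively O(r → ~w). Since O(r) holds, K gives O(~w).
Premises 2, 4 do not contribute to this derivation.
Hence ~w is obligatory.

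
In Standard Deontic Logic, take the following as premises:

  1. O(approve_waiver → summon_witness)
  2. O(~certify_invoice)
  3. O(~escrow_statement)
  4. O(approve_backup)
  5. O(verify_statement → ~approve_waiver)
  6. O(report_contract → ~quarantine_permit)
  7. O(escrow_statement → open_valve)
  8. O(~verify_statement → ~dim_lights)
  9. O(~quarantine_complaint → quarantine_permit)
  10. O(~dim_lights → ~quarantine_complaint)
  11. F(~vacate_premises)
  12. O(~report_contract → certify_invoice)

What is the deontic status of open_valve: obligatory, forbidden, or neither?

Premise 7 is O(escrow_statement → open_valve), but O(escrow_statement) is not derivable from the premises, so it does not yield O(open_valve).
No premise or chain of K-axiom applications forces O(open_valve), and none forces O(~open_valve). So open_valve is neither obligatory nor forbidden under these norms.

Neither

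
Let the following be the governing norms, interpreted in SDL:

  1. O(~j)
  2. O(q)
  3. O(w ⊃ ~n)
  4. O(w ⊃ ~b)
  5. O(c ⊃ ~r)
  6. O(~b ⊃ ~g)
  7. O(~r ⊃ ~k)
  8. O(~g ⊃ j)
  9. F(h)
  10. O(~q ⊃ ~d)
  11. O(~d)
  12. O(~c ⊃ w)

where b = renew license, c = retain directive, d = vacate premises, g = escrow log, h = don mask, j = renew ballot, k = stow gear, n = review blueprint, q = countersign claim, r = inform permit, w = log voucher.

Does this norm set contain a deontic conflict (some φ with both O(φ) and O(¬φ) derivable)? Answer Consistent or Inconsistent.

Premise 10 is O(~q ⊃ ~d); even if O(~d) held, inferring O(~q) would be affirming the consequent — invalid.
So O(~q) is not derivable, and the apparent clash with O(q) does not arise.
A world satisfying every obligation exists (e.g. b=true, c=true, d=false, g=true, h=false, j=false, k=false, n=false, q=true, r=false, w=false); no atom is both obligatory and forbidden, so the set is consistent.

Consistent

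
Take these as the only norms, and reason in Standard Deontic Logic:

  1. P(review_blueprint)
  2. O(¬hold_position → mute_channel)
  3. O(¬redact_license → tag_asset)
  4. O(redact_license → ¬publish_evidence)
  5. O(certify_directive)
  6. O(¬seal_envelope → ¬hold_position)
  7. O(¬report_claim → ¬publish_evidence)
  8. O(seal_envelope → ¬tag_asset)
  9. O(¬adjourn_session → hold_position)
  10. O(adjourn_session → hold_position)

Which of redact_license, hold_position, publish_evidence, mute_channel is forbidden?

publish_evidence

Premises 9 and 10 cover both cases: O(¬adjourn_session → hold_position) and O(adjourn_session → hold_position). Since ¬adjourn_session ∨ adjourn_session is a tautology, O(hold_position) follows.
Premise 6 is O(¬seal_envelope → ¬hold_position); contrapositively O(hold_position → seal_envelope). Since O(hold_position) holds, K gives O(seal_envelope).
From O(seal_envelope) and premise 8, O(seal_envelope → ¬tag_asset), we obtain O(¬tag_asset).
The contrapositive of premise 3 (O(¬redact_license → tag_asset)) is O(¬tag_asset → redact_license), and O(¬tag_asset) is already established, so O(redact_license).
Premise 4 is O(redact_license → ¬publish_evidence); since O(redact_license), deontic closure gives O(¬publish_evidence).
So O(¬publish_evidence) holds, i.e. publish_evidence is forbidden. None of the other listed options is forbidden under the premises.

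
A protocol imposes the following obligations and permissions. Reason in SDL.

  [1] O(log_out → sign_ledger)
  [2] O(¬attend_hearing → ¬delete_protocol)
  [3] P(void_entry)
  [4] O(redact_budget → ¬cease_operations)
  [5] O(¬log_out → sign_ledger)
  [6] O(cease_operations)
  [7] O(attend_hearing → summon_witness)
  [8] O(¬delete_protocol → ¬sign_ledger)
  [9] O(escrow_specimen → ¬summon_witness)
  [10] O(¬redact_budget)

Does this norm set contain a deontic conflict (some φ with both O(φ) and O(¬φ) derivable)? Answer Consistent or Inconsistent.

Consistent

Premise 4 is O(redact_budget → ¬cease_operations), but O(redact_budget) is not derivable from the premises, so it does not yield O(¬cease_operations).
So O(¬cease_operations) is not derivable, and the apparent clash with O(cease_operations) does not arise.
A world satisfying every obligation exists (e.g. attend_hearing=true, cease_operations=true, delete_protocol=true, escrow_specimen=false, log_out=false, redact_budget=false, sign_ledger=true, summon_witness=true, void_entry=false); no atom is both obligatory and forbidden, so the set is consistent.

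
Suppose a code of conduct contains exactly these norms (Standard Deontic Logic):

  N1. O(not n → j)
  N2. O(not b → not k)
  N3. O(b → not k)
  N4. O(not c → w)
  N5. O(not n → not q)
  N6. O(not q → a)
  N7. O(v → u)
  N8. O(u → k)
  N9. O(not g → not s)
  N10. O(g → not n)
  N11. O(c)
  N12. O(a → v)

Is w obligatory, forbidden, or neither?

Neither

Premise 4 is O(not c → w), but O(not c) is not derivable from the premises, so it does not yield O(w).
No premise or chain of K-axiom applications forces O(w), and none forces O(not w). So w is neither obligatory nor forbidden under these norms.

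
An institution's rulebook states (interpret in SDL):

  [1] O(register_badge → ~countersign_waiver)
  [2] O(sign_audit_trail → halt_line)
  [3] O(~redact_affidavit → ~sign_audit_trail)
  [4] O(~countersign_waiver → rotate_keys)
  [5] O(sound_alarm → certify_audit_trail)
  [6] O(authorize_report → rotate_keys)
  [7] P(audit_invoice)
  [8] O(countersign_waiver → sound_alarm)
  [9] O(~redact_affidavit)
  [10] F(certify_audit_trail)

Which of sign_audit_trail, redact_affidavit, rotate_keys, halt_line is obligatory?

F(certify_audit_trail) at premise 10 means O(~certify_audit_trail).
The contrapositive of premise 5 (O(sound_alarm → certify_audit_trail)) is O(~certify_audit_trail → ~sound_alarm), and O(~certify_audit_trail) is already established, so O(~sound_alarm).
The contrapositive of premise 8 (O(countersign_waiver → sound_alarm)) is O(~sound_alarm → ~countersign_waiver), and O(~sound_alarm) is already established, so O(~countersign_waiver).
Applying K to premise 4 (O(~countersign_waiver → rotate_keys)) and O(~countersign_waiver) yields O(rotate_keys).
So O(rotate_keys) holds — rotate_keys is obligatory. None of the other listed options is made obligatory by any chain of premises.

rotate_keys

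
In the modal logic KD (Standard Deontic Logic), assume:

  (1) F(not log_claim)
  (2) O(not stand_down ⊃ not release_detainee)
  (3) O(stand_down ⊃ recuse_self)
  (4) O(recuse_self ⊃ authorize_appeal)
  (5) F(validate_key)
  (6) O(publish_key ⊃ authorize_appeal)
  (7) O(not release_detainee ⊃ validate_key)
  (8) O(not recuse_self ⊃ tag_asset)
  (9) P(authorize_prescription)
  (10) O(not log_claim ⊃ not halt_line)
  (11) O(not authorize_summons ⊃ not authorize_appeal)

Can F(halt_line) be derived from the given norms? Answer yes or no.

No

Premise 10 is O(not log_claim ⊃ not halt_line), but O(not log_claim) is not derivable from the premises, so it does not yield O(not halt_line).
No other premise forces O(not halt_line). An ideal world satisfying every premise can still have halt_line true, so F(halt_line) is not derivable.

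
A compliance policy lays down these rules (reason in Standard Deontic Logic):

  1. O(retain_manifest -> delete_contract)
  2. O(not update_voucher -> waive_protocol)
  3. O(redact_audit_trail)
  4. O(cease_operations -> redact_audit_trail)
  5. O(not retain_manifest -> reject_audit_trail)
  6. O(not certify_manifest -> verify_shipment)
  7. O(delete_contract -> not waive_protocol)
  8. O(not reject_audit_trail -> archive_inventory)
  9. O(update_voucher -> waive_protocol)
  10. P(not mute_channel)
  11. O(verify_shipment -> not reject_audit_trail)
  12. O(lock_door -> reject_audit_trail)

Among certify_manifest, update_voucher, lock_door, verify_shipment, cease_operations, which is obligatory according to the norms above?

certify_manifest

Premises 9 and 2 cover both cases: O(update_voucher -> waive_protocol) and O(not update_voucher -> waive_protocol). Since update_voucher ∨ not update_voucher is a tautology, O(waive_protocol) follows.
Premise 7, O(delete_contract -> not waive_protocol), contraposes to O(waive_protocol -> not delete_contract); with O(waive_protocol) we get O(not delete_contract).
Premise 1, O(retain_manifest -> delete_contract), contraposes to O(not delete_contract -> not retain_manifest); with O(not delete_contract) we get O(not retain_manifest).
With premise 5, O(not retain_manifest -> reject_audit_trail), the K-axiom yields O(reject_audit_trail).
The contrapositive of premise 11 (O(verify_shipment -> not reject_audit_trail)) is O(reject_audit_trail -> not verify_shipment), and O(reject_audit_trail) is already established, so O(not verify_shipment).
Premise 6, O(not certify_manifest -> verify_shipment), contraposes to O(not verify_shipment -> certify_manifest); with O(not verify_shipment) we get O(certify_manifest).
So O(certify_manifest) holds — certify_manifest is obligatory. None of the other listed options is made obligatory by any chain of premises.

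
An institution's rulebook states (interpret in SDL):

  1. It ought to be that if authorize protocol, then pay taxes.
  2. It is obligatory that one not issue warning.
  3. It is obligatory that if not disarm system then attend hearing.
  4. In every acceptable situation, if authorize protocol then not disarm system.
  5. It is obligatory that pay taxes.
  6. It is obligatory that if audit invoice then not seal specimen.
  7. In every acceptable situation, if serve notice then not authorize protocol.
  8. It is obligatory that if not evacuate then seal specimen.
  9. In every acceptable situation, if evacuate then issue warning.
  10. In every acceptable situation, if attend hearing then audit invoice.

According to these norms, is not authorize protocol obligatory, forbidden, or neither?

From premise 2 we have O(¬issue_warning).
Premise 9 is O(evacuate → issue_warning); contrapositively O(¬issue_warning → ¬evacuate). Since O(¬issue_warning) holds, K gives O(¬evacuate).
Applying K to premise 8 (O(¬evacuate → seal_specimen)) and O(¬evacuate) yields O(seal_specimen).
Premise 6 is O(audit_invoice → ¬seal_specimen); contrapositively O(seal_specimen → ¬audit_invoice). Since O(seal_specimen) holds, K gives O(¬audit_invoice).
Premise 10 is O(attend_hearing → audit_invoice); contrapositively O(¬audit_invoice → ¬attend_hearing). Since O(¬audit_invoice) holds, K gives O(¬attend_hearing).
The contrapositive of premise 3 (O(¬disarm_system → attend_hearing)) is O(¬attend_hearing → disarm_system), and O(¬attend_hearing) is already established, so O(disarm_system).
Premise 4 is O(authorize_protocol → ¬disarm_system); contrapositively O(disarm_system → ¬authorize_protocol). Since O(disarm_system) holds, K gives O(¬authorize_protocol).
Premises 1, 5, 7 do not contribute to this derivation.
Hence ¬authorize_protocol is obligatory.

Obligatory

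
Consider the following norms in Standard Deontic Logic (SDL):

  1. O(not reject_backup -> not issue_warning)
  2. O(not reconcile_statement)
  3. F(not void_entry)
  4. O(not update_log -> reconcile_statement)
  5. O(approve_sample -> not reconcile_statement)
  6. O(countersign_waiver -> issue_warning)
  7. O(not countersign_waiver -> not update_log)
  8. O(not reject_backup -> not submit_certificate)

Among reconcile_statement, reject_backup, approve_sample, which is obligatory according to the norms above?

Premise 2 states O(not reconcile_statement) outright.
The contrapositive of premise 4 (O(not update_log -> reconcile_statement)) is O(not reconcile_statement -> update_log), and O(not reconcile_statement) is already established, so O(update_log).
The contrapositive of premise 7 (O(not countersign_waiver -> not update_log)) is O(update_log -> countersign_waiver), and O(update_log) is already established, so O(countersign_waiver).
With premise 6, O(countersign_waiver -> issue_warning), the K-axiom yields O(issue_warning).
Premise 1 is O(not reject_backup -> not issue_warning); contrapositively O(issue_warning -> reject_backup). Since O(issue_warning) holds, K gives O(reject_backup).
So O(reject_backup) holds — reject_backup is obligatory. None of the other listed options is made obligatory by any chain of premises.

reject_backup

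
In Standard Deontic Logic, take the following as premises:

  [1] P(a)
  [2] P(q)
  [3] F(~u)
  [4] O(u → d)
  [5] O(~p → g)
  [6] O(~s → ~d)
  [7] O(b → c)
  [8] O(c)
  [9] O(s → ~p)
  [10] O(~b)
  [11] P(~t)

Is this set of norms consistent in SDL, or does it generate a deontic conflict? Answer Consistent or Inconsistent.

Consistent

Premise 7 is O(b → c); even if O(c) held, inferring O(b) would be affirming the consequent — invalid.
So O(b) is not derivable, and the apparent clash with O(~b) does not arise.
A world satisfying every obligation exists (e.g. a=false, b=false, c=true, d=true, g=true, p=false, q=false, s=true, t=false, u=true); no atom is both obligatory and forbidden, so the set is consistent.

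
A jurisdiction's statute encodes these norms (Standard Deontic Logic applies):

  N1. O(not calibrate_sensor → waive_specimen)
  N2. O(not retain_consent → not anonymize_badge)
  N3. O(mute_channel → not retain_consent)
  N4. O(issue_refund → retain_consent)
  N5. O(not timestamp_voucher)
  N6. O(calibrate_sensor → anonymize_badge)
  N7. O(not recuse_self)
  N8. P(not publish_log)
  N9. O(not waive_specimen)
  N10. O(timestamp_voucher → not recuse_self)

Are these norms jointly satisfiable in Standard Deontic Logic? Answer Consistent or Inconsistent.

Consistent

Premise 10 is O(timestamp_voucher → not recuse_self); even if O(not recuse_self) held, inferring O(timestamp_voucher) would be affirming the consequent — invalid.
So O(timestamp_voucher) is not derivable, and the apparent clash with O(not timestamp_voucher) does not arise.
A world satisfying every obligation exists (e.g. anonymize_badge=true, calibrate_sensor=true, issue_refund=false, mute_channel=false, publish_log=false, recuse_self=false, retain_consent=true, timestamp_voucher=false, waive_specimen=false); no atom is both obligatory and forbidden, so the set is consistent.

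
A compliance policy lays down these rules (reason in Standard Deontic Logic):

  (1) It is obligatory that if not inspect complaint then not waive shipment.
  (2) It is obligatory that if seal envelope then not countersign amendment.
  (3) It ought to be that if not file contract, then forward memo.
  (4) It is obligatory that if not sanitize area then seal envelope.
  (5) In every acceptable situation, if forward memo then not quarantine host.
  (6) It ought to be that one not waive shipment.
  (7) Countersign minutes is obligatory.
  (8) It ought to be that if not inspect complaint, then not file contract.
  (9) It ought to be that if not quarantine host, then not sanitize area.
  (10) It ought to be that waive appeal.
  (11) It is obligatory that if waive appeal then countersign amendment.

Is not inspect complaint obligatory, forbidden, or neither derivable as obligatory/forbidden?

From premise 10 we have O(waive_appeal).
With premise 11, O(waive_appeal → countersign_amendment), the K-axiom yields O(countersign_amendment).
The contrapositive of premise 2 (O(seal_envelope → ¬countersign_amendment)) is O(countersign_amendment → ¬seal_envelope), and O(countersign_amendment) is already established, so O(¬seal_envelope).
The contrapositive of premise 4 (O(¬sanitize_area → seal_envelope)) is O(¬seal_envelope → sanitize_area), and O(¬seal_envelope) is already established, so O(sanitize_area).
The contrapositive of premise 9 (O(¬quarantine_host → ¬sanitize_area)) is O(sanitize_area → quarantine_host), and O(sanitize_area) is already established, so O(quarantine_host).
Premise 5 is O(forward_memo → ¬quarantine_host); contrapositively O(quarantine_host → ¬forward_memo). Since O(quarantine_host) holds, K gives O(¬forward_memo).
Premise 3 is O(¬file_contract → forward_memo); contrapositively O(¬forward_memo → file_contract). Since O(¬forward_memo) holds, K gives O(file_contract).
Premise 8, O(¬inspect_complaint → ¬file_contract), contraposes to O(file_contract → inspect_complaint); with O(file_contract) we get O(inspect_complaint).
Premises 1, 6, 7 do not contribute to this derivation.
Thus O(inspect_complaint), which is F(¬inspect_complaint): ¬inspect_complaint is forbidden.

Forbidden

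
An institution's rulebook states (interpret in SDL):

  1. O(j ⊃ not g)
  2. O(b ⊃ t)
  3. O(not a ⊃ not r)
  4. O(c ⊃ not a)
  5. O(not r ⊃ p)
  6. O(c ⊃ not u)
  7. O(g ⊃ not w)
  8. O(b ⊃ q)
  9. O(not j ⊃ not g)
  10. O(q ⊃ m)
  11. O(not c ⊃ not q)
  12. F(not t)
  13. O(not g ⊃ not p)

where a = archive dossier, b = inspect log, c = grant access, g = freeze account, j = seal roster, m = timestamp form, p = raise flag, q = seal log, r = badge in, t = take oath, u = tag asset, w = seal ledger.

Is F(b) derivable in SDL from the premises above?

Yes

By case analysis on j: premise 1 gives O(j ⊃ not g) and premise 9 gives O(not j ⊃ not g), so O(not g) either way.
Applying K to premise 13 (O(not g ⊃ not p)) and O(not g) yields O(not p).
The contrapositive of premise 5 (O(not r ⊃ p)) is O(not p ⊃ r), and O(not p) is already established, so O(r).
Premise 3 is O(not a ⊃ not r); contrapositively O(r ⊃ a). Since O(r) holds, K gives O(a).
The contrapositive of premise 4 (O(c ⊃ not a)) is O(a ⊃ not c), and O(a) is already established, so O(not c).
Premise 11 is O(not c ⊃ not q); since O(not c), deontic closure gives O(not q).
Premise 8 is O(b ⊃ q); contrapositively O(not q ⊃ not b). Since O(not q) holds, K gives O(not b).
Premises 2, 6, 7, 10, 12 do not contribute to this derivation.
So O(not b) holds, i.e. F(b). The claim follows.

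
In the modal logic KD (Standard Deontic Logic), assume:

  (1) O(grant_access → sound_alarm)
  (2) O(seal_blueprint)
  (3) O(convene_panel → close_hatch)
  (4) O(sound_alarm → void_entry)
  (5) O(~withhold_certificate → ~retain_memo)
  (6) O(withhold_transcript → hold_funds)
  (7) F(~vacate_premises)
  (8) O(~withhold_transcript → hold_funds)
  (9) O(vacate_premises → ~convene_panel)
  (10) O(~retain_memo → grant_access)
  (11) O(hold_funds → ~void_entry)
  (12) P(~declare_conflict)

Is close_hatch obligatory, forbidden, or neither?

Premise 3 is O(convene_panel → close_hatch), but O(convene_panel) is not derivable from the premises, so it does not yield O(close_hatch).
No premise or chain of K-axiom applications forces O(close_hatch), and none forces O(~close_hatch). So close_hatch is neither obligatory nor forbidden under these norms.

Neither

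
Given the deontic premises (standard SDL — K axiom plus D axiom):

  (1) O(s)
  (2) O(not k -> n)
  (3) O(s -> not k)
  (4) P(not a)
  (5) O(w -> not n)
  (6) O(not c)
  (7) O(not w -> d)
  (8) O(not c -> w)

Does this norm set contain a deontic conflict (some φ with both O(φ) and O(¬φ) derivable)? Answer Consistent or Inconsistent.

From premise 6 we have O(not c).
From O(not c) and premise 8, O(not c -> w), we obtain O(w).
With premise 5, O(w -> not n), the K-axiom yields O(not n).
Premise 2 is O(not k -> n); contrapositively O(not n -> k). Since O(not n) holds, K gives O(k).
The contrapositive of premise 3 (O(s -> not k)) is O(k -> not s), and O(k) is already established, so O(not s).
But premise 1 directly asserts O(s).
We now have both O(not s) and O(s) — s is simultaneously obligatory and forbidden, violating the D-axiom.

Inconsistent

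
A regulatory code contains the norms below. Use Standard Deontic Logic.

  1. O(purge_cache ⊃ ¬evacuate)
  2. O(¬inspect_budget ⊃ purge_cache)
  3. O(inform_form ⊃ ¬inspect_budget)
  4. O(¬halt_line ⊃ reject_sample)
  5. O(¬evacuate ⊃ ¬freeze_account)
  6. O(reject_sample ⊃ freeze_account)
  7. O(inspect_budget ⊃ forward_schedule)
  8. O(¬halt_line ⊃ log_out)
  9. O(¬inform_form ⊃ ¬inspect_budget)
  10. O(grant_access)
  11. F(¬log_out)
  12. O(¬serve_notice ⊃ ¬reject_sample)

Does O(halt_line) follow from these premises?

Yes

Premises 9 and 3 are O(¬inform_form ⊃ ¬inspect_budget) and O(inform_form ⊃ ¬inspect_budget); every ideal world satisfies ¬inform_form or inform_form, so in either case ¬inspect_budget holds — hence O(¬inspect_budget).
With premise 2, O(¬inspect_budget ⊃ purge_cache), the K-axiom yields O(purge_cache).
Applying K to premise 1 (O(purge_cache ⊃ ¬evacuate)) and O(purge_cache) yields O(¬evacuate).
With premise 5, O(¬evacuate ⊃ ¬freeze_account), the K-axiom yields O(¬freeze_account).
Premise 6 is O(reject_sample ⊃ freeze_account); contrapositively O(¬freeze_account ⊃ ¬reject_sample). Since O(¬freeze_account) holds, K gives O(¬reject_sample).
Premise 4 is O(¬halt_line ⊃ reject_sample); contrapositively O(¬reject_sample ⊃ halt_line). Since O(¬reject_sample) holds, K gives O(halt_line).
Premises 7, 8, 10, 11, 12 do not contribute to this derivation.
So O(halt_line) follows.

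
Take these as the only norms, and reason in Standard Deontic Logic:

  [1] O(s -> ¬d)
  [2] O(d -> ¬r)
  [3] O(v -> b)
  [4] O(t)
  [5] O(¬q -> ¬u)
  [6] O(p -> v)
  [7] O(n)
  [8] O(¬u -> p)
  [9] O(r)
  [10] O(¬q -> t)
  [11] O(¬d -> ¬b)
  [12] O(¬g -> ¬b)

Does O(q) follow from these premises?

From premise 9 we have O(r).
Premise 2 is O(d -> ¬r); contrapositively O(r -> ¬d). Since O(r) holds, K gives O(¬d).
From O(¬d) and premise 11, O(¬d -> ¬b), we obtain O(¬b).
Premise 3 is O(v -> b); contrapositively O(¬b -> ¬v). Since O(¬b) holds, K gives O(¬v).
Premise 6, O(p -> v), contraposes to O(¬v -> ¬p); with O(¬v) we get O(¬p).
Premise 8, O(¬u -> p), contraposes to O(¬p -> u); with O(¬p) we get O(u).
Premise 5, O(¬q -> ¬u), contraposes to O(u -> q); with O(u) we get O(q).
Premises 1, 4, 7, 10, 12 do not contribute to this derivation.
So O(q) follows.

Yes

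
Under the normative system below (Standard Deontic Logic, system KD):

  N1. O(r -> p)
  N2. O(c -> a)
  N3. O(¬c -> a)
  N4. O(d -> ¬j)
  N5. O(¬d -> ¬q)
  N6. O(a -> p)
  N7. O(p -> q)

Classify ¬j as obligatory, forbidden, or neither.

Obligatory

By case analysis on c: premise 2 gives O(c -> a) and premise 3 gives O(¬c -> a), so O(a) either way.
From O(a) and premise 6, O(a -> p), we obtain O(p).
Applying K to premise 7 (O(p -> q)) and O(p) yields O(q).
Premise 5 is O(¬d -> ¬q); contrapositively O(q -> d). Since O(q) holds, K gives O(d).
From O(d) and premise 4, O(d -> ¬j), we obtain O(¬j).
Premise 1 does not contribute to this derivation.
Hence ¬j is obligatory.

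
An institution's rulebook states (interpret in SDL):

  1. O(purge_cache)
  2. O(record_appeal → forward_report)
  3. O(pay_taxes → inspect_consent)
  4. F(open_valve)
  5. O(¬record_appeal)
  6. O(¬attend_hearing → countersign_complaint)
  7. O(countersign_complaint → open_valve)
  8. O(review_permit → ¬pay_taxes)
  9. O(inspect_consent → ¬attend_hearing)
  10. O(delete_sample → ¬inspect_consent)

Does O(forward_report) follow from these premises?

Premise 2 is O(record_appeal → forward_report), but O(record_appeal) is not derivable from the premises, so it does not yield O(forward_report).
No other premise forces O(forward_report). An ideal world satisfying every premise can still have forward_report false, so O(forward_report) is not derivable.

No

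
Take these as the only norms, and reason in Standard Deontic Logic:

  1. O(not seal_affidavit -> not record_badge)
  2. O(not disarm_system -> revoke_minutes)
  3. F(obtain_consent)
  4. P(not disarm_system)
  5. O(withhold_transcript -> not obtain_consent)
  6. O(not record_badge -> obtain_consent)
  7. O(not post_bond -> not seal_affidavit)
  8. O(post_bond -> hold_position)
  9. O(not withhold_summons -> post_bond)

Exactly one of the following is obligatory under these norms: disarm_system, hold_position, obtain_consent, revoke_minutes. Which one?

hold_position

Premise 3 is F(obtain_consent), i.e. O(not obtain_consent).
Premise 6 is O(not record_badge -> obtain_consent); contrapositively O(not obtain_consent -> record_badge). Since O(not obtain_consent) holds, K gives O(record_badge).
Premise 1 is O(not seal_affidavit -> not record_badge); contrapositively O(record_badge -> seal_affidavit). Since O(record_badge) holds, K gives O(seal_affidavit).
The contrapositive of premise 7 (O(not post_bond -> not seal_affidavit)) is O(seal_affidavit -> post_bond), and O(seal_affidavit) is already established, so O(post_bond).
Premise 8 is O(post_bond -> hold_position); since O(post_bond), deontic closure gives O(hold_position).
So O(hold_position) holds — hold_position is obligatory. None of the other listed options is made obligatory by any chain of premises.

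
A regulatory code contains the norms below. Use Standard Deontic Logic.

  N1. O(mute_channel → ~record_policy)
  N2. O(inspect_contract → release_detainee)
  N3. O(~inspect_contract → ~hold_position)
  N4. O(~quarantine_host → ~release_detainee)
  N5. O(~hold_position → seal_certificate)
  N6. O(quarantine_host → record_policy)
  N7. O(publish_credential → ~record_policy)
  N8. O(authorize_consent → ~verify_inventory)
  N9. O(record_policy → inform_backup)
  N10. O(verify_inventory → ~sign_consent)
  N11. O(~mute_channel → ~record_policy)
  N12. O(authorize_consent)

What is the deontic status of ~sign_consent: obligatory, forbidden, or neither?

Neither

Premise 10 is O(verify_inventory → ~sign_consent), but O(verify_inventory) is not derivable from the premises, so it does not yield O(~sign_consent).
No premise or chain of K-axiom applications forces O(~sign_consent), and none forces O(sign_consent). So ~sign_consent is neither obligatory nor forbidden under these norms.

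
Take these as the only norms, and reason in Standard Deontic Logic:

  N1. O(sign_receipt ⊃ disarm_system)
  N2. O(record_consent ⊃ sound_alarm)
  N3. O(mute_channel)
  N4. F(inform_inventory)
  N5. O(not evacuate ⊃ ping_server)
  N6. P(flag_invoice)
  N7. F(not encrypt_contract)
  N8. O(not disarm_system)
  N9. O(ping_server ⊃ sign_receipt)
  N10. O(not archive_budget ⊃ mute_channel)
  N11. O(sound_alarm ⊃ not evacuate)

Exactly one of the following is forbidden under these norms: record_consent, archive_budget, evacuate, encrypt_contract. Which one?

record_consent

From premise 8 we have O(not disarm_system).
Premise 1, O(sign_receipt ⊃ disarm_system), contraposes to O(not disarm_system ⊃ not sign_receipt); with O(not disarm_system) we get O(not sign_receipt).
Premise 9 is O(ping_server ⊃ sign_receipt); contrapositively O(not sign_receipt ⊃ not ping_server). Since O(not sign_receipt) holds, K gives O(not ping_server).
Premise 5, O(not evacuate ⊃ ping_server), contraposes to O(not ping_server ⊃ evacuate); with O(not ping_server) we get O(evacuate).
Premise 11, O(sound_alarm ⊃ not evacuate), contraposes to O(evacuate ⊃ not sound_alarm); with O(evacuate) we get O(not sound_alarm).
Premise 2, O(record_consent ⊃ sound_alarm), contraposes to O(not sound_alarm ⊃ not record_consent); with O(not sound_alarm) we get O(not record_consent).
So O(not record_consent) holds, i.e. record_consent is forbidden. None of the other listed options is forbidden under the premises.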